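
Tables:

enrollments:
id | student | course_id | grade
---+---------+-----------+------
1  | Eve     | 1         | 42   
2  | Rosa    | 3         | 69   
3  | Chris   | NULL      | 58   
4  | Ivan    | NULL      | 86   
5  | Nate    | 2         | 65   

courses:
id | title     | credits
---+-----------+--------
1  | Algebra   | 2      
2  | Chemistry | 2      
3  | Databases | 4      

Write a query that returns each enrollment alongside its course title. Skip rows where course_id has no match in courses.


INNER JOIN keeps only enrollments rows whose course_id matches an id in courses. Walk through each enrollment:
  - enrollment 1 (Eve): course_id=1 -> matches Algebra
  - enrollment 2 (Rosa): course_id=3 -> matches Databases
  - enrollment 3 (Chris): course_id=NULL, no match -> dropped
  - enrollment 4 (Ivan): course_id=NULL, no match -> dropped
  - enrollment 5 (Nate): course_id=2 -> matches Chemistry
So 2 of 5 rows are dropped.

SQL:
SELECT a.student, b.title AS course
FROM enrollments a
INNER JOIN courses b ON a.course_id = b.id

Result:
student | course   
--------+----------
Eve     | Algebra  
Rosa    | Databases
Nate    | Chemistry


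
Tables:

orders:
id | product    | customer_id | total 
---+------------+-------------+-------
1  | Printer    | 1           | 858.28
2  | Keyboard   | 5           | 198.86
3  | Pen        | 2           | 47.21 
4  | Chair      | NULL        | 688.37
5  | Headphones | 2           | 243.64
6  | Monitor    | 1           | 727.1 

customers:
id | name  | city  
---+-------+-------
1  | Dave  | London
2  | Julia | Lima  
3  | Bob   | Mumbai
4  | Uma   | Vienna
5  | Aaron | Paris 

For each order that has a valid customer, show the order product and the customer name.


INNER JOIN keeps only orders rows whose customer_id matches an id in customers. Walk through each order:
  - order 1 (Printer): customer_id=1 -> matches Dave
  - order 2 (Keyboard): customer_id=5 -> matches Aaron
  - order 3 (Pen): customer_id=2 -> matches Julia
  - order 4 (Chair): customer_id=NULL, no match -> dropped
  - order 5 (Headphones): customer_id=2 -> matches Julia
  - order 6 (Monitor): customer_id=1 -> matches Dave
So 1 of 6 rows is dropped.

SQL:
SELECT a.product, b.name AS customer
FROM orders a
INNER JOIN customers b ON a.customer_id = b.id

Result:
product    | customer
-----------+---------
Printer    | Dave    
Keyboard   | Aaron   
Pen        | Julia   
Headphones | Julia   
Monitor    | Dave    


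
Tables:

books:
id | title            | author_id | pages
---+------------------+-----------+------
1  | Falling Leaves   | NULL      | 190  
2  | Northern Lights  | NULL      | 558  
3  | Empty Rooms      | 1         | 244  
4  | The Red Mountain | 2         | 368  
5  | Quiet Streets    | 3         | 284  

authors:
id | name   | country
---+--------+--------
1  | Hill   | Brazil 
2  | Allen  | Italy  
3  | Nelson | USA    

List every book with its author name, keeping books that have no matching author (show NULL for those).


LEFT JOIN keeps every row from books (the left table); where author_id has no match in authors, the author columns become NULL. Walk through each book:
  - book 1 (Falling Leaves): author_id=NULL, no match -> kept with NULL
  - book 2 (Northern Lights): author_id=NULL, no match -> kept with NULL
  - book 3 (Empty Rooms): author_id=1 -> matches Hill
  - book 4 (The Red Mountain): author_id=2 -> matches Allen
  - book 5 (Quiet Streets): author_id=3 -> matches Nelson
All 5 rows appear; 2 have NULL author.

SQL:
SELECT a.title, b.name AS author
FROM books a
LEFT JOIN authors b ON a.author_id = b.id

Result:
title            | author
-----------------+-------
Falling Leaves   | NULL  
Northern Lights  | NULL  
Empty Rooms      | Hill  
The Red Mountain | Allen 
Quiet Streets    | Nelson


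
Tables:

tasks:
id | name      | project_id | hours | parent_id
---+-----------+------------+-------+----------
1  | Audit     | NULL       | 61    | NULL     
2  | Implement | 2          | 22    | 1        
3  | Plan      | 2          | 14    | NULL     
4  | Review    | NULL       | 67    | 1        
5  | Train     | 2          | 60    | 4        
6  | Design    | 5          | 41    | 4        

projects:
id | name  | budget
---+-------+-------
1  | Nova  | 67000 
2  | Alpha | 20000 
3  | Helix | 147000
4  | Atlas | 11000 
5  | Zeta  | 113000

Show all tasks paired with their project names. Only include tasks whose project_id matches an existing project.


INNER JOIN keeps only tasks rows whose project_id matches an id in projects. Walk through each task:
  - task 1 (Audit): project_id=NULL, no match -> dropped
  - task 2 (Implement): project_id=2 -> matches Alpha
  - task 3 (Plan): project_id=2 -> matches Alpha
  - task 4 (Review): project_id=NULL, no match -> dropped
  - task 5 (Train): project_id=2 -> matches Alpha
  - task 6 (Design): project_id=5 -> matches Zeta
So 2 of 6 rows are dropped.

SQL:
SELECT a.name, b.name AS project
FROM tasks a
INNER JOIN projects b ON a.project_id = b.id

Result:
name      | project
----------+--------
Implement | Alpha  
Plan      | Alpha  
Train     | Alpha  
Design    | Zeta   


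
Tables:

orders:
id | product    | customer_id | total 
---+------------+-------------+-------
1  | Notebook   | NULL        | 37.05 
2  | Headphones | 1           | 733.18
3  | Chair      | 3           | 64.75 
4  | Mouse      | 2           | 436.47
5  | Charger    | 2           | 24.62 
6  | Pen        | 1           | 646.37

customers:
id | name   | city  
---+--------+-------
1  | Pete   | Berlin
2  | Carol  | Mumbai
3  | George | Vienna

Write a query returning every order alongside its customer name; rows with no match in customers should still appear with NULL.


LEFT JOIN keeps every row from orders (the left table); where customer_id has no match in customers, the customer columns become NULL. Walk through each order:
  - order 1 (Notebook): customer_id=NULL, no match -> kept with NULL
  - order 2 (Headphones): customer_id=1 -> matches Pete
  - order 3 (Chair): customer_id=3 -> matches George
  - order 4 (Mouse): customer_id=2 -> matches Carol
  - order 5 (Charger): customer_id=2 -> matches Carol
  - order 6 (Pen): customer_id=1 -> matches Pete
All 6 rows appear; 1 has NULL customer.

SQL:
SELECT a.product, b.name AS customer
FROM orders a
LEFT JOIN customers b ON a.customer_id = b.id

Result:
product    | customer
-----------+---------
Notebook   | NULL    
Headphones | Pete    
Chair      | George  
Mouse      | Carol   
Charger    | Carol   
Pen        | Pete    


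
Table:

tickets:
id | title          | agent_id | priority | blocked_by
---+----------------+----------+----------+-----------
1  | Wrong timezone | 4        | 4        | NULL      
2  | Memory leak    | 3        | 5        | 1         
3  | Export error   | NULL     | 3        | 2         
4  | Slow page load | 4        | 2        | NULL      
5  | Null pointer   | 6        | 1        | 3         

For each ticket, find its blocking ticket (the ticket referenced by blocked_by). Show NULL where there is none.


This is a self-join: tickets is joined to a second copy of itself, matching each row's blocked_by to another row's id. Use LEFT JOIN so rows with blocked_by=NULL are kept.
  - ticket 1 (Wrong timezone): blocked_by=NULL -> NULL
  - ticket 2 (Memory leak): blocked_by=1 -> Wrong timezone
  - ticket 3 (Export error): blocked_by=2 -> Memory leak
  - ticket 4 (Slow page load): blocked_by=NULL -> NULL
  - ticket 5 (Null pointer): blocked_by=3 -> Export error

SQL:
SELECT a.title AS item, b.title AS blocked_by
FROM tickets a
LEFT JOIN tickets b ON a.blocked_by = b.id

Result:
item           | blocked_by    
---------------+---------------
Wrong timezone | NULL          
Memory leak    | Wrong timezone
Export error   | Memory leak   
Slow page load | NULL          
Null pointer   | Export error  


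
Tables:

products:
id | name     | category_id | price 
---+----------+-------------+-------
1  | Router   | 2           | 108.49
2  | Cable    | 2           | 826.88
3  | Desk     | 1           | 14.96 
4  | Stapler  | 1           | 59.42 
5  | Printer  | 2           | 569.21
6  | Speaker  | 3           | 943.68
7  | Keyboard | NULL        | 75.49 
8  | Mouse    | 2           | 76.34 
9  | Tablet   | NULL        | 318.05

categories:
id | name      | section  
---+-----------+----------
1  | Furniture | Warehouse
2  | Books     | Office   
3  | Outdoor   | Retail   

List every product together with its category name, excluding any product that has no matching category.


INNER JOIN keeps only products rows whose category_id matches an id in categories. Walk through each product:
  - product 1 (Router): category_id=2 -> matches Books
  - product 2 (Cable): category_id=2 -> matches Books
  - product 3 (Desk): category_id=1 -> matches Furniture
  - product 4 (Stapler): category_id=1 -> matches Furniture
  - product 5 (Printer): category_id=2 -> matches Books
  - product 6 (Speaker): category_id=3 -> matches Outdoor
  - product 7 (Keyboard): category_id=NULL, no match -> dropped
  - product 8 (Mouse): category_id=2 -> matches Books
  - product 9 (Tablet): category_id=NULL, no match -> dropped
So 2 of 9 rows are dropped.

SQL:
SELECT a.name, b.name AS category
FROM products a
INNER JOIN categories b ON a.category_id = b.id

Result:
name    | category 
--------+----------
Router  | Books    
Cable   | Books    
Desk    | Furniture
Stapler | Furniture
Printer | Books    
Speaker | Outdoor  
Mouse   | Books    


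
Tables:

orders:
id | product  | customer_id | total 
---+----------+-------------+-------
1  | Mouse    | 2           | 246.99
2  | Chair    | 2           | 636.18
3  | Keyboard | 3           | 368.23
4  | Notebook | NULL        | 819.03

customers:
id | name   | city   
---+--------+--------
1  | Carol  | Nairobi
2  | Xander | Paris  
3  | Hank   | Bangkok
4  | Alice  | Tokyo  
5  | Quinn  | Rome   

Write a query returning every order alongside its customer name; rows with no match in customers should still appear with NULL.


LEFT JOIN keeps every row from orders (the left table); where customer_id has no match in customers, the customer columns become NULL. Walk through each order:
  - order 1 (Mouse): customer_id=2 -> matches Xander
  - order 2 (Chair): customer_id=2 -> matches Xander
  - order 3 (Keyboard): customer_id=3 -> matches Hank
  - order 4 (Notebook): customer_id=NULL, no match -> kept with NULL
All 4 rows appear; 1 has NULL customer.

SQL:
SELECT a.product, b.name AS customer
FROM orders a
LEFT JOIN customers b ON a.customer_id = b.id

Result:
product  | customer
---------+---------
Mouse    | Xander  
Chair    | Xander  
Keyboard | Hank    
Notebook | NULL    


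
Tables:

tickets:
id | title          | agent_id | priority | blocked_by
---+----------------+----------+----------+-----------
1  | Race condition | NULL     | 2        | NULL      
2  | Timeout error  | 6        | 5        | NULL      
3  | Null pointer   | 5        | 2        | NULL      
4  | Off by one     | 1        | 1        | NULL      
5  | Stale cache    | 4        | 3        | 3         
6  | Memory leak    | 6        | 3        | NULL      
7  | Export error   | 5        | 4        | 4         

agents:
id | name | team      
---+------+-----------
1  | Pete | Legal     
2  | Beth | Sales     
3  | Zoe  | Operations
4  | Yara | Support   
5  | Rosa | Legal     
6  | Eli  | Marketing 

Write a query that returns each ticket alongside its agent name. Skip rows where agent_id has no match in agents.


INNER JOIN keeps only tickets rows whose agent_id matches an id in agents. Walk through each ticket:
  - ticket 1 (Race condition): agent_id=NULL, no match -> dropped
  - ticket 2 (Timeout error): agent_id=6 -> matches Eli
  - ticket 3 (Null pointer): agent_id=5 -> matches Rosa
  - ticket 4 (Off by one): agent_id=1 -> matches Pete
  - ticket 5 (Stale cache): agent_id=4 -> matches Yara
  - ticket 6 (Memory leak): agent_id=6 -> matches Eli
  - ticket 7 (Export error): agent_id=5 -> matches Rosa
So 1 of 7 rows is dropped.

SQL:
SELECT a.title, b.name AS agent
FROM tickets a
INNER JOIN agents b ON a.agent_id = b.id

Result:
title         | agent
--------------+------
Timeout error | Eli  
Null pointer  | Rosa 
Off by one    | Pete 
Stale cache   | Yara 
Memory leak   | Eli  
Export error  | Rosa 


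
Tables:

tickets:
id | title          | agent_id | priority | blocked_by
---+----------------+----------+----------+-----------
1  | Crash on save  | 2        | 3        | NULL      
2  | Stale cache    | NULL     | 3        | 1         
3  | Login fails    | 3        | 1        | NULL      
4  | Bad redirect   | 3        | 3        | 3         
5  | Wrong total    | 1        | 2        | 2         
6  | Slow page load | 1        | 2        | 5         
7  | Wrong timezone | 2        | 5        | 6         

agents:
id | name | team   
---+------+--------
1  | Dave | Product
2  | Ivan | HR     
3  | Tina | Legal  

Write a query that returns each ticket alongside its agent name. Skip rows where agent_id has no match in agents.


INNER JOIN keeps only tickets rows whose agent_id matches an id in agents. Walk through each ticket:
  - ticket 1 (Crash on save): agent_id=2 -> matches Ivan
  - ticket 2 (Stale cache): agent_id=NULL, no match -> dropped
  - ticket 3 (Login fails): agent_id=3 -> matches Tina
  - ticket 4 (Bad redirect): agent_id=3 -> matches Tina
  - ticket 5 (Wrong total): agent_id=1 -> matches Dave
  - ticket 6 (Slow page load): agent_id=1 -> matches Dave
  - ticket 7 (Wrong timezone): agent_id=2 -> matches Ivan
So 1 of 7 rows is dropped.

SQL:
SELECT a.title, b.name AS agent
FROM tickets a
INNER JOIN agents b ON a.agent_id = b.id

Result:
title          | agent
---------------+------
Crash on save  | Ivan 
Login fails    | Tina 
Bad redirect   | Tina 
Wrong total    | Dave 
Slow page load | Dave 
Wrong timezone | Ivan 


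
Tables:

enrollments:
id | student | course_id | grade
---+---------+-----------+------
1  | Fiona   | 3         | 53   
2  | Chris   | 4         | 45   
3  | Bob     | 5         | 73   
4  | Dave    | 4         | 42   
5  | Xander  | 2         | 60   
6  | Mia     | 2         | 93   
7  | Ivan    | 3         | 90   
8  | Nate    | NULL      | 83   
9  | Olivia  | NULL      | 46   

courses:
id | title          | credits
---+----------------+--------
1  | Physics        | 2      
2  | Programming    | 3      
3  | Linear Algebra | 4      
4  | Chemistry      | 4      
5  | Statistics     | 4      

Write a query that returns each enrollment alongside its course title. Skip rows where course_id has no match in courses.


INNER JOIN keeps only enrollments rows whose course_id matches an id in courses. Walk through each enrollment:
  - enrollment 1 (Fiona): course_id=3 -> matches Linear Algebra
  - enrollment 2 (Chris): course_id=4 -> matches Chemistry
  - enrollment 3 (Bob): course_id=5 -> matches Statistics
  - enrollment 4 (Dave): course_id=4 -> matches Chemistry
  - enrollment 5 (Xander): course_id=2 -> matches Programming
  - enrollment 6 (Mia): course_id=2 -> matches Programming
  - enrollment 7 (Ivan): course_id=3 -> matches Linear Algebra
  - enrollment 8 (Nate): course_id=NULL, no match -> dropped
  - enrollment 9 (Olivia): course_id=NULL, no match -> dropped
So 2 of 9 rows are dropped.

SQL:
SELECT a.student, b.title AS course
FROM enrollments a
INNER JOIN courses b ON a.course_id = b.id

Result:
student | course        
--------+---------------
Fiona   | Linear Algebra
Chris   | Chemistry     
Bob     | Statistics    
Dave    | Chemistry     
Xander  | Programming   
Mia     | Programming   
Ivan    | Linear Algebra


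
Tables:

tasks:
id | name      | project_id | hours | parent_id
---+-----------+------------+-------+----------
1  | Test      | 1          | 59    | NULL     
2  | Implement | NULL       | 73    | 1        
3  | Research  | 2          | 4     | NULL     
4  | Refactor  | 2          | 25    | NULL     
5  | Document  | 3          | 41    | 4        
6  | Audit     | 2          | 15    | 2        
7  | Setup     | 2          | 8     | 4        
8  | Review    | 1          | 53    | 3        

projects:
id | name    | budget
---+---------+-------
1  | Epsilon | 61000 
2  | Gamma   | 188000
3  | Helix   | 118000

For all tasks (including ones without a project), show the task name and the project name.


LEFT JOIN keeps every row from tasks (the left table); where project_id has no match in projects, the project columns become NULL. Walk through each task:
  - task 1 (Test): project_id=1 -> matches Epsilon
  - task 2 (Implement): project_id=NULL, no match -> kept with NULL
  - task 3 (Research): project_id=2 -> matches Gamma
  - task 4 (Refactor): project_id=2 -> matches Gamma
  - task 5 (Document): project_id=3 -> matches Helix
  - task 6 (Audit): project_id=2 -> matches Gamma
  - task 7 (Setup): project_id=2 -> matches Gamma
  - task 8 (Review): project_id=1 -> matches Epsilon
All 8 rows appear; 1 has NULL project.

SQL:
SELECT a.name, b.name AS project
FROM tasks a
LEFT JOIN projects b ON a.project_id = b.id

Result:
name      | project
----------+--------
Test      | Epsilon
Implement | NULL   
Research  | Gamma  
Refactor  | Gamma  
Document  | Helix  
Audit     | Gamma  
Setup     | Gamma  
Review    | Epsilon


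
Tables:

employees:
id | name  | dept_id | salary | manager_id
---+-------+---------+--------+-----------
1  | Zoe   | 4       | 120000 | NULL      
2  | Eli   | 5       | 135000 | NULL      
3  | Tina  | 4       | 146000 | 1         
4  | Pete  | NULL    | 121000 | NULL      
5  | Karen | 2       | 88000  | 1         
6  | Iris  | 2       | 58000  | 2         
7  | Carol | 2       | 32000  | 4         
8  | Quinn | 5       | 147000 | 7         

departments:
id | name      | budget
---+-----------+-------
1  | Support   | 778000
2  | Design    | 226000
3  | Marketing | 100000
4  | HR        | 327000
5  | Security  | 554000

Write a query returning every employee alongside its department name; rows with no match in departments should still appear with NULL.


LEFT JOIN keeps every row from employees (the left table); where dept_id has no match in departments, the department columns become NULL. Walk through each employee:
  - employee 1 (Zoe): dept_id=4 -> matches HR
  - employee 2 (Eli): dept_id=5 -> matches Security
  - employee 3 (Tina): dept_id=4 -> matches HR
  - employee 4 (Pete): dept_id=NULL, no match -> kept with NULL
  - employee 5 (Karen): dept_id=2 -> matches Design
  - employee 6 (Iris): dept_id=2 -> matches Design
  - employee 7 (Carol): dept_id=2 -> matches Design
  - employee 8 (Quinn): dept_id=5 -> matches Security
All 8 rows appear; 1 has NULL department.

SQL:
SELECT a.name, b.name AS department
FROM employees a
LEFT JOIN departments b ON a.dept_id = b.id

Result:
name  | department
------+-----------
Zoe   | HR        
Eli   | Security  
Tina  | HR        
Pete  | NULL      
Karen | Design    
Iris  | Design    
Carol | Design    
Quinn | Security  


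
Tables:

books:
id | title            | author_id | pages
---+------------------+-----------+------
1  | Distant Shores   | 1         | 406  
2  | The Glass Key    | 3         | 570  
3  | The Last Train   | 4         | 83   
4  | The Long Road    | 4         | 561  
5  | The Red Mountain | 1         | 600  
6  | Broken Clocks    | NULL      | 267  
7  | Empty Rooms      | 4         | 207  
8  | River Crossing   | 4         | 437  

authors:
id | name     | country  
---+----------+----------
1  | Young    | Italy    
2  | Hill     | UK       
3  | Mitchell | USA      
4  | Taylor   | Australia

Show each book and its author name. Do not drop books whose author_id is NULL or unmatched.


LEFT JOIN keeps every row from books (the left table); where author_id has no match in authors, the author columns become NULL. Walk through each book:
  - book 1 (Distant Shores): author_id=1 -> matches Young
  - book 2 (The Glass Key): author_id=3 -> matches Mitchell
  - book 3 (The Last Train): author_id=4 -> matches Taylor
  - book 4 (The Long Road): author_id=4 -> matches Taylor
  - book 5 (The Red Mountain): author_id=1 -> matches Young
  - book 6 (Broken Clocks): author_id=NULL, no match -> kept with NULL
  - book 7 (Empty Rooms): author_id=4 -> matches Taylor
  - book 8 (River Crossing): author_id=4 -> matches Taylor
All 8 rows appear; 1 has NULL author.

SQL:
SELECT a.title, b.name AS author
FROM books a
LEFT JOIN authors b ON a.author_id = b.id

Result:
title            | author  
-----------------+---------
Distant Shores   | Young   
The Glass Key    | Mitchell
The Last Train   | Taylor  
The Long Road    | Taylor  
The Red Mountain | Young   
Broken Clocks    | NULL    
Empty Rooms      | Taylor  
River Crossing   | Taylor  


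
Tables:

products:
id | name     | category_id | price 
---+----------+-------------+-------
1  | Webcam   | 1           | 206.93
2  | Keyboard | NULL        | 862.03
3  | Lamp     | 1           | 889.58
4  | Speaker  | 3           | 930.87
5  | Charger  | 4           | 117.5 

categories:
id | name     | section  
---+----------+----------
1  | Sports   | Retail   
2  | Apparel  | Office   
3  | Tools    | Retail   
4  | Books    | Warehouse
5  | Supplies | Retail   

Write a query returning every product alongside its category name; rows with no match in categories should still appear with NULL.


LEFT JOIN keeps every row from products (the left table); where category_id has no match in categories, the category columns become NULL. Walk through each product:
  - product 1 (Webcam): category_id=1 -> matches Sports
  - product 2 (Keyboard): category_id=NULL, no match -> kept with NULL
  - product 3 (Lamp): category_id=1 -> matches Sports
  - product 4 (Speaker): category_id=3 -> matches Tools
  - product 5 (Charger): category_id=4 -> matches Books
All 5 rows appear; 1 has NULL category.

SQL:
SELECT a.name, b.name AS category
FROM products a
LEFT JOIN categories b ON a.category_id = b.id

Result:
name     | category
---------+---------
Webcam   | Sports  
Keyboard | NULL    
Lamp     | Sports  
Speaker  | Tools   
Charger  | Books   


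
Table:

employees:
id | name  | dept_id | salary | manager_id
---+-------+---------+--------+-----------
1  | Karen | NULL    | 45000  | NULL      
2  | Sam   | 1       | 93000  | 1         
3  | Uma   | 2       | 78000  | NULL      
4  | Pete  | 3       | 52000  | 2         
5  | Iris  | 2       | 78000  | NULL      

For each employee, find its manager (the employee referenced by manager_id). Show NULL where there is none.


This is a self-join: employees is joined to a second copy of itself, matching each row's manager_id to another row's id. Use LEFT JOIN so rows with manager_id=NULL are kept.
  - employee 1 (Karen): manager_id=NULL -> NULL
  - employee 2 (Sam): manager_id=1 -> Karen
  - employee 3 (Uma): manager_id=NULL -> NULL
  - employee 4 (Pete): manager_id=2 -> Sam
  - employee 5 (Iris): manager_id=NULL -> NULL

SQL:
SELECT a.name AS item, b.name AS manager
FROM employees a
LEFT JOIN employees b ON a.manager_id = b.id

Result:
item  | manager
------+--------
Karen | NULL   
Sam   | Karen  
Uma   | NULL   
Pete  | Sam    
Iris  | NULL   


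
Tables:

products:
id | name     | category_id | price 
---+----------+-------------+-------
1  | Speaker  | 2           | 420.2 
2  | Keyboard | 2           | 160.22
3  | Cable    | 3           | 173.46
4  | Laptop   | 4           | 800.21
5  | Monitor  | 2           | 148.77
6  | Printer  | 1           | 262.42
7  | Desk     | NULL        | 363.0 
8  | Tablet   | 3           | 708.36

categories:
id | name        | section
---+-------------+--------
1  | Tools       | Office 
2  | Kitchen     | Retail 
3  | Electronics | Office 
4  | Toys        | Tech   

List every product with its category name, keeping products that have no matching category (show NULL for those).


LEFT JOIN keeps every row from products (the left table); where category_id has no match in categories, the category columns become NULL. Walk through each product:
  - product 1 (Speaker): category_id=2 -> matches Kitchen
  - product 2 (Keyboard): category_id=2 -> matches Kitchen
  - product 3 (Cable): category_id=3 -> matches Electronics
  - product 4 (Laptop): category_id=4 -> matches Toys
  - product 5 (Monitor): category_id=2 -> matches Kitchen
  - product 6 (Printer): category_id=1 -> matches Tools
  - product 7 (Desk): category_id=NULL, no match -> kept with NULL
  - product 8 (Tablet): category_id=3 -> matches Electronics
All 8 rows appear; 1 has NULL category.

SQL:
SELECT a.name, b.name AS category
FROM products a
LEFT JOIN categories b ON a.category_id = b.id

Result:
name     | category   
---------+------------
Speaker  | Kitchen    
Keyboard | Kitchen    
Cable    | Electronics
Laptop   | Toys       
Monitor  | Kitchen    
Printer  | Tools      
Desk     | NULL       
Tablet   | Electronics


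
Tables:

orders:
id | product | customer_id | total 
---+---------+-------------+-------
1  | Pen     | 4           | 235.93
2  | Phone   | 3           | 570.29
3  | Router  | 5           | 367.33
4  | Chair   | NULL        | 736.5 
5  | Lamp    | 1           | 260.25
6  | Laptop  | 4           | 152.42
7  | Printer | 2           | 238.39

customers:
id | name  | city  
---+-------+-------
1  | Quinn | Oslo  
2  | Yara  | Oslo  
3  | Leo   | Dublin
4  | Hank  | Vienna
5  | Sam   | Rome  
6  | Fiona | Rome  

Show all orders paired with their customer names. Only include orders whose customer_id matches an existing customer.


INNER JOIN keeps only orders rows whose customer_id matches an id in customers. Walk through each order:
  - order 1 (Pen): customer_id=4 -> matches Hank
  - order 2 (Phone): customer_id=3 -> matches Leo
  - order 3 (Router): customer_id=5 -> matches Sam
  - order 4 (Chair): customer_id=NULL, no match -> dropped
  - order 5 (Lamp): customer_id=1 -> matches Quinn
  - order 6 (Laptop): customer_id=4 -> matches Hank
  - order 7 (Printer): customer_id=2 -> matches Yara
So 1 of 7 rows is dropped.

SQL:
SELECT a.product, b.name AS customer
FROM orders a
INNER JOIN customers b ON a.customer_id = b.id

Result:
product | customer
--------+---------
Pen     | Hank    
Phone   | Leo     
Router  | Sam     
Lamp    | Quinn   
Laptop  | Hank    
Printer | Yara    


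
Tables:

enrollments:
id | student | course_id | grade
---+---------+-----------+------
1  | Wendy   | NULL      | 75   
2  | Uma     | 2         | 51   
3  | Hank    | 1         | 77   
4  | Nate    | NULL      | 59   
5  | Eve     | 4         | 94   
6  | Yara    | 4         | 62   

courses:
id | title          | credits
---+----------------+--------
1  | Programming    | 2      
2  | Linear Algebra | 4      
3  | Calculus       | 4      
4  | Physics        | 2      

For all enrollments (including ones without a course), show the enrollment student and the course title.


LEFT JOIN keeps every row from enrollments (the left table); where course_id has no match in courses, the course columns become NULL. Walk through each enrollment:
  - enrollment 1 (Wendy): course_id=NULL, no match -> kept with NULL
  - enrollment 2 (Uma): course_id=2 -> matches Linear Algebra
  - enrollment 3 (Hank): course_id=1 -> matches Programming
  - enrollment 4 (Nate): course_id=NULL, no match -> kept with NULL
  - enrollment 5 (Eve): course_id=4 -> matches Physics
  - enrollment 6 (Yara): course_id=4 -> matches Physics
All 6 rows appear; 2 have NULL course.

SQL:
SELECT a.student, b.title AS course
FROM enrollments a
LEFT JOIN courses b ON a.course_id = b.id

Result:
student | course        
--------+---------------
Wendy   | NULL          
Uma     | Linear Algebra
Hank    | Programming   
Nate    | NULL          
Eve     | Physics       
Yara    | Physics       


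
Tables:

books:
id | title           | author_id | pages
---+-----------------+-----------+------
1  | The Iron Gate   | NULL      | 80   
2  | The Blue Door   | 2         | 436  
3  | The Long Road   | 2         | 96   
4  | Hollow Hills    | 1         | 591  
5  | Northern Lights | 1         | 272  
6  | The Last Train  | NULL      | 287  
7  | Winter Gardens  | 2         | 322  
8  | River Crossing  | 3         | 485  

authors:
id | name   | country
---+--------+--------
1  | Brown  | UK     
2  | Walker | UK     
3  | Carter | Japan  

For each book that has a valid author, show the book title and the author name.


INNER JOIN keeps only books rows whose author_id matches an id in authors. Walk through each book:
  - book 1 (The Iron Gate): author_id=NULL, no match -> dropped
  - book 2 (The Blue Door): author_id=2 -> matches Walker
  - book 3 (The Long Road): author_id=2 -> matches Walker
  - book 4 (Hollow Hills): author_id=1 -> matches Brown
  - book 5 (Northern Lights): author_id=1 -> matches Brown
  - book 6 (The Last Train): author_id=NULL, no match -> dropped
  - book 7 (Winter Gardens): author_id=2 -> matches Walker
  - book 8 (River Crossing): author_id=3 -> matches Carter
So 2 of 8 rows are dropped.

SQL:
SELECT a.title, b.name AS author
FROM books a
INNER JOIN authors b ON a.author_id = b.id

Result:
title           | author
----------------+-------
The Blue Door   | Walker
The Long Road   | Walker
Hollow Hills    | Brown 
Northern Lights | Brown 
Winter Gardens  | Walker
River Crossing  | Carter


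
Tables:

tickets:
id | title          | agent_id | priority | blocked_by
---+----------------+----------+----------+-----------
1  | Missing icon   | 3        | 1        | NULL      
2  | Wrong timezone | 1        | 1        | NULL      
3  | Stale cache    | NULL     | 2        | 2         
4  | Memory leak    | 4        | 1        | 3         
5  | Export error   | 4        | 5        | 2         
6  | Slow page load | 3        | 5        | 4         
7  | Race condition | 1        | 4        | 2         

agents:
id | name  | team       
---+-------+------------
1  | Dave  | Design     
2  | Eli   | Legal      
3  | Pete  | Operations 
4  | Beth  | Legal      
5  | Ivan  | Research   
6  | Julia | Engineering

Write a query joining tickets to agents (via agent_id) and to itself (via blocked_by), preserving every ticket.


Two LEFT JOINs from the same base table tickets: one to agents via agent_id, one to tickets itself via blocked_by. Both are LEFT so every ticket is preserved.
Match against agents:
  - ticket 1 (Missing icon): agent_id=3 -> matches Pete
  - ticket 2 (Wrong timezone): agent_id=1 -> matches Dave
  - ticket 3 (Stale cache): agent_id=NULL, no match -> kept with NULL
  - ticket 4 (Memory leak): agent_id=4 -> matches Beth
  - ticket 5 (Export error): agent_id=4 -> matches Beth
  - ticket 6 (Slow page load): agent_id=3 -> matches Pete
  - ticket 7 (Race condition): agent_id=1 -> matches Dave
Match against tickets (self):
  - ticket 1 (Missing icon): blocked_by=NULL -> NULL
  - ticket 2 (Wrong timezone): blocked_by=NULL -> NULL
  - ticket 3 (Stale cache): blocked_by=2 -> Wrong timezone
  - ticket 4 (Memory leak): blocked_by=3 -> Stale cache
  - ticket 5 (Export error): blocked_by=2 -> Wrong timezone
  - ticket 6 (Slow page load): blocked_by=4 -> Memory leak
  - ticket 7 (Race condition): blocked_by=2 -> Wrong timezone

SQL:
SELECT a.title, b.name AS agent, c.title AS blocked_by
FROM tickets a
LEFT JOIN agents b ON a.agent_id = b.id
LEFT JOIN tickets c ON a.blocked_by = c.id

Result:
title          | agent | blocked_by    
---------------+-------+---------------
Missing icon   | Pete  | NULL          
Wrong timezone | Dave  | NULL          
Stale cache    | NULL  | Wrong timezone
Memory leak    | Beth  | Stale cache   
Export error   | Beth  | Wrong timezone
Slow page load | Pete  | Memory leak   
Race condition | Dave  | Wrong timezone


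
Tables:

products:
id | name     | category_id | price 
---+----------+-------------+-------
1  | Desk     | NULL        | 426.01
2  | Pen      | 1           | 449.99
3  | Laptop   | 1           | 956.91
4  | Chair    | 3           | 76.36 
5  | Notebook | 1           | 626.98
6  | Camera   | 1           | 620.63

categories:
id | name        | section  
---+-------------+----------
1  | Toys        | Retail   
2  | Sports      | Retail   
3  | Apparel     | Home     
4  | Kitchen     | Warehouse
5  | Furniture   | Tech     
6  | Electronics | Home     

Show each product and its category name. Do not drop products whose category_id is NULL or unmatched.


LEFT JOIN keeps every row from products (the left table); where category_id has no match in categories, the category columns become NULL. Walk through each product:
  - product 1 (Desk): category_id=NULL, no match -> kept with NULL
  - product 2 (Pen): category_id=1 -> matches Toys
  - product 3 (Laptop): category_id=1 -> matches Toys
  - product 4 (Chair): category_id=3 -> matches Apparel
  - product 5 (Notebook): category_id=1 -> matches Toys
  - product 6 (Camera): category_id=1 -> matches Toys
All 6 rows appear; 1 has NULL category.

SQL:
SELECT a.name, b.name AS category
FROM products a
LEFT JOIN categories b ON a.category_id = b.id

Result:
name     | category
---------+---------
Desk     | NULL    
Pen      | Toys    
Laptop   | Toys    
Chair    | Apparel 
Notebook | Toys    
Camera   | Toys    


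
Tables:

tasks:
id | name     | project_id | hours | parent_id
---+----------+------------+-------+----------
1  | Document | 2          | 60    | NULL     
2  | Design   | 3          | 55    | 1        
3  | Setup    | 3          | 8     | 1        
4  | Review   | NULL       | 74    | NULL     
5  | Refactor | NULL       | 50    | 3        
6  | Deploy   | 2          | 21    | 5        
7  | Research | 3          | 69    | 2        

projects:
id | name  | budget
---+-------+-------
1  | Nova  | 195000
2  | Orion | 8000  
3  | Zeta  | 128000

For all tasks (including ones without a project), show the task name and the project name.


LEFT JOIN keeps every row from tasks (the left table); where project_id has no match in projects, the project columns become NULL. Walk through each task:
  - task 1 (Document): project_id=2 -> matches Orion
  - task 2 (Design): project_id=3 -> matches Zeta
  - task 3 (Setup): project_id=3 -> matches Zeta
  - task 4 (Review): project_id=NULL, no match -> kept with NULL
  - task 5 (Refactor): project_id=NULL, no match -> kept with NULL
  - task 6 (Deploy): project_id=2 -> matches Orion
  - task 7 (Research): project_id=3 -> matches Zeta
All 7 rows appear; 2 have NULL project.

SQL:
SELECT a.name, b.name AS project
FROM tasks a
LEFT JOIN projects b ON a.project_id = b.id

Result:
name     | project
---------+--------
Document | Orion  
Design   | Zeta   
Setup    | Zeta   
Review   | NULL   
Refactor | NULL   
Deploy   | Orion  
Research | Zeta   


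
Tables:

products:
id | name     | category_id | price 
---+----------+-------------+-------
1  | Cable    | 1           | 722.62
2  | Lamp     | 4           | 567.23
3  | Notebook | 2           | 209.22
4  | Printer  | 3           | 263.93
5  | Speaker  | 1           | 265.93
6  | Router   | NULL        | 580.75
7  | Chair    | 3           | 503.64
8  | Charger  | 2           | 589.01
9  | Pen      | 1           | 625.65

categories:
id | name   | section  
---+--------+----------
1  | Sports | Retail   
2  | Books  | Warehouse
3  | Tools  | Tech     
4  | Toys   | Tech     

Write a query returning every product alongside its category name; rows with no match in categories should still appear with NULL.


LEFT JOIN keeps every row from products (the left table); where category_id has no match in categories, the category columns become NULL. Walk through each product:
  - product 1 (Cable): category_id=1 -> matches Sports
  - product 2 (Lamp): category_id=4 -> matches Toys
  - product 3 (Notebook): category_id=2 -> matches Books
  - product 4 (Printer): category_id=3 -> matches Tools
  - product 5 (Speaker): category_id=1 -> matches Sports
  - product 6 (Router): category_id=NULL, no match -> kept with NULL
  - product 7 (Chair): category_id=3 -> matches Tools
  - product 8 (Charger): category_id=2 -> matches Books
  - product 9 (Pen): category_id=1 -> matches Sports
All 9 rows appear; 1 has NULL category.

SQL:
SELECT a.name, b.name AS category
FROM products a
LEFT JOIN categories b ON a.category_id = b.id

Result:
name     | category
---------+---------
Cable    | Sports  
Lamp     | Toys    
Notebook | Books   
Printer  | Tools   
Speaker  | Sports  
Router   | NULL    
Chair    | Tools   
Charger  | Books   
Pen      | Sports  


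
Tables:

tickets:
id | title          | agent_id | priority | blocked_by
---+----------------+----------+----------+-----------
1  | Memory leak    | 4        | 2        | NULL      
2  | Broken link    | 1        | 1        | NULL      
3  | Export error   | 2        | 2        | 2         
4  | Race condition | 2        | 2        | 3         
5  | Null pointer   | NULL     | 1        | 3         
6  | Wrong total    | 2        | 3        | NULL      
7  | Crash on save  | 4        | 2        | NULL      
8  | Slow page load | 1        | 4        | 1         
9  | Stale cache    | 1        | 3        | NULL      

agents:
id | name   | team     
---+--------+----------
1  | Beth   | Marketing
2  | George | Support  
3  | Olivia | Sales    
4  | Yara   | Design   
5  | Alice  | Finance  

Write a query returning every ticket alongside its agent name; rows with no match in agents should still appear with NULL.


LEFT JOIN keeps every row from tickets (the left table); where agent_id has no match in agents, the agent columns become NULL. Walk through each ticket:
  - ticket 1 (Memory leak): agent_id=4 -> matches Yara
  - ticket 2 (Broken link): agent_id=1 -> matches Beth
  - ticket 3 (Export error): agent_id=2 -> matches George
  - ticket 4 (Race condition): agent_id=2 -> matches George
  - ticket 5 (Null pointer): agent_id=NULL, no match -> kept with NULL
  - ticket 6 (Wrong total): agent_id=2 -> matches George
  - ticket 7 (Crash on save): agent_id=4 -> matches Yara
  - ticket 8 (Slow page load): agent_id=1 -> matches Beth
  - ticket 9 (Stale cache): agent_id=1 -> matches Beth
All 9 rows appear; 1 has NULL agent.

SQL:
SELECT a.title, b.name AS agent
FROM tickets a
LEFT JOIN agents b ON a.agent_id = b.id

Result:
title          | agent 
---------------+-------
Memory leak    | Yara  
Broken link    | Beth  
Export error   | George
Race condition | George
Null pointer   | NULL  
Wrong total    | George
Crash on save  | Yara  
Slow page load | Beth  
Stale cache    | Beth  


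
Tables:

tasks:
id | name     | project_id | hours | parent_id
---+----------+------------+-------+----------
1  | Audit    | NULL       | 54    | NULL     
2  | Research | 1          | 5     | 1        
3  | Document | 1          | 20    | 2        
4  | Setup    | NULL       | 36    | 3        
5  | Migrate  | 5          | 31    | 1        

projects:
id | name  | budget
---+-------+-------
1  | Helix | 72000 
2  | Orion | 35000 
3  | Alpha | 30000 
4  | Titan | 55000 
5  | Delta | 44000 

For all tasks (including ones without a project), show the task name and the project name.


LEFT JOIN keeps every row from tasks (the left table); where project_id has no match in projects, the project columns become NULL. Walk through each task:
  - task 1 (Audit): project_id=NULL, no match -> kept with NULL
  - task 2 (Research): project_id=1 -> matches Helix
  - task 3 (Document): project_id=1 -> matches Helix
  - task 4 (Setup): project_id=NULL, no match -> kept with NULL
  - task 5 (Migrate): project_id=5 -> matches Delta
All 5 rows appear; 2 have NULL project.

SQL:
SELECT a.name, b.name AS project
FROM tasks a
LEFT JOIN projects b ON a.project_id = b.id

Result:
name     | project
---------+--------
Audit    | NULL   
Research | Helix  
Document | Helix  
Setup    | NULL   
Migrate  | Delta  


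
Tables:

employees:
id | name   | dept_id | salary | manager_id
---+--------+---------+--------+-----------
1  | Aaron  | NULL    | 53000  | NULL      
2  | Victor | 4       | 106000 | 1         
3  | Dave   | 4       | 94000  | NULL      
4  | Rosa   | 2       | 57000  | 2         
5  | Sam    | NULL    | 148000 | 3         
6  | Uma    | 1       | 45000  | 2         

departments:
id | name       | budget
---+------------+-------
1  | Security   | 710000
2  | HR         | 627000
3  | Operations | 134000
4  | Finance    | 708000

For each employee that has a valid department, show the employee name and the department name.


INNER JOIN keeps only employees rows whose dept_id matches an id in departments. Walk through each employee:
  - employee 1 (Aaron): dept_id=NULL, no match -> dropped
  - employee 2 (Victor): dept_id=4 -> matches Finance
  - employee 3 (Dave): dept_id=4 -> matches Finance
  - employee 4 (Rosa): dept_id=2 -> matches HR
  - employee 5 (Sam): dept_id=NULL, no match -> dropped
  - employee 6 (Uma): dept_id=1 -> matches Security
So 2 of 6 rows are dropped.

SQL:
SELECT a.name, b.name AS department
FROM employees a
INNER JOIN departments b ON a.dept_id = b.id

Result:
name   | department
-------+-----------
Victor | Finance   
Dave   | Finance   
Rosa   | HR        
Uma    | Security  
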